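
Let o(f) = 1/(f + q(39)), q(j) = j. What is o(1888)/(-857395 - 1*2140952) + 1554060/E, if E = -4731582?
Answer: -1496511778206287/4556367314529393 ≈ -0.32844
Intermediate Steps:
o(f) = 1/(39 + f) (o(f) = 1/(f + 39) = 1/(39 + f))
o(1888)/(-857395 - 1*2140952) + 1554060/E = 1/((39 + 1888)*(-857395 - 1*2140952)) + 1554060/(-4731582) = 1/(1927*(-857395 - 2140952)) + 1554060*(-1/4731582) = (1/1927)/(-2998347) - 259010/788597 = (1/1927)*(-1/2998347) - 259010/788597 = -1/5777814669 - 259010/788597 = -1496511778206287/4556367314529393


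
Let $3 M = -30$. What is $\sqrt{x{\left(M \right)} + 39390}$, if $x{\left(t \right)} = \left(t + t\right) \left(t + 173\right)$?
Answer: $\sqrt{36130} \approx 190.08$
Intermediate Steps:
$M = -10$ ($M = \frac{1}{3} \left(-30\right) = -10$)
$x{\left(t \right)} = 2 t \left(173 + t\right)$
$\sqrt{x{\left(M \right)} + 39390} = \sqrt{2 \left(-10\right) \left(173 - 10\right) + 39390} = \sqrt{2 \left(-10\right) 163 + 39390} = \sqrt{-3260 + 39390} = \sqrt{36130}$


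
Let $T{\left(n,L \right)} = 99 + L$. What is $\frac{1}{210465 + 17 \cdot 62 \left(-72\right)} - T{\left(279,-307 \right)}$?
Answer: $\frac{27992017}{134577} \approx 208.0$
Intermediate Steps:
$\frac{1}{210465 + 17 \cdot 62 \left(-72\right)} - T{\left(279,-307 \right)} = \frac{1}{210465 + 17 \cdot 62 \left(-72\right)} - \left(99 - 307\right) = \frac{1}{210465 + 1054 \left(-72\right)} - -208 = \frac{1}{210465 - 75888} + 208 = \frac{1}{134577} + 208 = \frac{27992017}{134577}$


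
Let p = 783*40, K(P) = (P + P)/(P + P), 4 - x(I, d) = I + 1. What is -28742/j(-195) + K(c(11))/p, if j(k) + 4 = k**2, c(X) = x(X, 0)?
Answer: -900161419/1190817720 ≈ -0.75592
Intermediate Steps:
x(I, d) = 3 - I (x(I, d) = 4 - (I + 1) = 4 - (1 + I) = 4 + (-1 - I) = 3 - I)
c(X) = 3 - X
K(P) = 1 (K(P) = (2*P)/((2*P)) = (2*P)*(1/(2*P)) = 1)
j(k) = -4 + k**2
p = 31320
-28742/j(-195) + K(c(11))/p = -28742/(-4 + (-195)**2) + 1/31320 = -28742/(-4 + 38025) + 1*(1/31320) = -28742/38021 + 1/31320 = -900161419/1190817720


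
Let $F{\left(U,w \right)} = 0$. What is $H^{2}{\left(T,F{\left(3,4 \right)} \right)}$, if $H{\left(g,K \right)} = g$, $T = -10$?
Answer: $100$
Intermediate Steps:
$H^{2}{\left(T,F{\left(3,4 \right)} \right)} = \left(-10\right)^{2} = 100$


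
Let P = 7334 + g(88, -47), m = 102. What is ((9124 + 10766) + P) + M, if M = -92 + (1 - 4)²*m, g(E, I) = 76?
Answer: 28126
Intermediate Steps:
P = 7410 (P = 7334 + 76 = 7410)
M = 826 (M = -92 + (1 - 4)²*102 = -92 + (-3)²*102 = -92 + 9*102 = -92 + 918 = 826)
((9124 + 10766) + P) + M = ((9124 + 10766) + 7410) + 826 = (19890 + 7410) + 826 = 27300 + 826 = 28126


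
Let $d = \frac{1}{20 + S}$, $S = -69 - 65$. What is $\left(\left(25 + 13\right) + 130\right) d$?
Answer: $- \frac{28}{19} \approx -1.4737$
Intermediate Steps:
$S = -134$
$d = - \frac{1}{114}$ ($d = \frac{1}{20 - 134} = \frac{1}{-114} = - \frac{1}{114} \approx -0.0087719$)
$\left(\left(25 + 13\right) + 130\right) d = \left(\left(25 + 13\right) + 130\right) \left(- \frac{1}{114}\right) = \left(38 + 130\right) \left(- \frac{1}{114}\right) = 168 \left(- \frac{1}{114}\right) = - \frac{28}{19}$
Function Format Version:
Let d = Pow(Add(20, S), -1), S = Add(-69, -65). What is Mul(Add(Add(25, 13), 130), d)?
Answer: Rational(-28, 19) ≈ -1.4737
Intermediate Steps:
S = -134
d = Rational(-1, 114) (d = Pow(Add(20, -134), -1) = Pow(-114, -1) = Rational(-1, 114) ≈ -0.0087719)
Mul(Add(Add(25, 13), 130), d) = Mul(Add(Add(25, 13), 130), Rational(-1, 114)) = Mul(Add(38, 130), Rational(-1, 114)) = Mul(168, Rational(-1, 114)) = Rational(-28, 19)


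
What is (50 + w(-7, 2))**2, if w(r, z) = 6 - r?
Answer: 3969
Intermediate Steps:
(50 + w(-7, 2))**2 = (50 + (6 - 1*(-7)))**2 = (50 + (6 + 7))**2 = (50 + 13)**2 = 63**2 = 3969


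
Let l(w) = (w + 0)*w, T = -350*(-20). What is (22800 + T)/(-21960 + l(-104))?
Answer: -3725/1393 ≈ -2.6741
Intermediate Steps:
T = 7000
l(w) = w**2 (l(w) = w*w = w**2)
(22800 + T)/(-21960 + l(-104)) = (22800 + 7000)/(-21960 + (-104)**2) = 29800/(-21960 + 10816) = 29800/(-11144) = 29800*(-1/11144) = -3725/1393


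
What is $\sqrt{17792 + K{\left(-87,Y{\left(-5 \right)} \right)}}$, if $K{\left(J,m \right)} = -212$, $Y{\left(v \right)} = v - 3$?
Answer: $2 \sqrt{4395} \approx 132.59$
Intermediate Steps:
$Y{\left(v \right)} = -3 + v$
$\sqrt{17792 + K{\left(-87,Y{\left(-5 \right)} \right)}} = \sqrt{17792 - 212} = \sqrt{17580} = 2 \sqrt{4395}$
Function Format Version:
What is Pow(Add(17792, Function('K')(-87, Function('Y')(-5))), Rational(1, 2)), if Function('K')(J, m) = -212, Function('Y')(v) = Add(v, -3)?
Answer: Mul(2, Pow(4395, Rational(1, 2))) ≈ 132.59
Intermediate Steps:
Function('Y')(v) = Add(-3, v)
Pow(Add(17792, Function('K')(-87, Function('Y')(-5))), Rational(1, 2)) = Pow(Add(17792, -212), Rational(1, 2)) = Pow(17580, Rational(1, 2)) = Mul(2, Pow(4395, Rational(1, 2)))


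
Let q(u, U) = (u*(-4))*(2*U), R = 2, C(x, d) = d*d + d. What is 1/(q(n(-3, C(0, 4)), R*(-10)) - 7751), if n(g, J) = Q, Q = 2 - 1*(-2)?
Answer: -1/7111 ≈ -0.00014063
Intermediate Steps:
C(x, d) = d + d² (C(x, d) = d² + d = d + d²)
Q = 4 (Q = 2 + 2 = 4)
n(g, J) = 4
q(u, U) = -8*U*u (q(u, U) = (-4*u)*(2*U) = -8*U*u)
1/(q(n(-3, C(0, 4)), R*(-10)) - 7751) = 1/(-8*2*(-10)*4 - 7751) = 1/(-8*(-20)*4 - 7751) = 1/(640 - 7751) = 1/(-7111) = -1/7111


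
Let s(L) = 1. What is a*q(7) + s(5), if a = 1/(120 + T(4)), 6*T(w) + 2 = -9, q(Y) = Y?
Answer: 751/709 ≈ 1.0592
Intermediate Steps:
T(w) = -11/6 (T(w) = -⅓ + (⅙)*(-9) = -⅓ - 3/2 = -11/6)
a = 6/709 (a = 1/(120 - 11/6) = 1/(709/6) = 6/709 ≈ 0.0084626)
a*q(7) + s(5) = (6/709)*7 + 1 = 42/709 + 1 = 751/709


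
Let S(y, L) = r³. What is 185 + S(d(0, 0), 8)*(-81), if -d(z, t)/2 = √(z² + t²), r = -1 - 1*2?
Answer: 2372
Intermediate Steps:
r = -3 (r = -1 - 2 = -3)
d(z, t) = -2*√(t² + z²) (d(z, t) = -2*√(z² + t²) = -2*√(t² + z²))
S(y, L) = -27 (S(y, L) = (-3)³ = -27)
185 + S(d(0, 0), 8)*(-81) = 185 - 27*(-81) = 185 + 2187 = 2372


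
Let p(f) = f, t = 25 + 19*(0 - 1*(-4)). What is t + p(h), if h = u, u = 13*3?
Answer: 140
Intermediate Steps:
u = 39
t = 101 (t = 25 + 19*(0 + 4) = 25 + 19*4 = 25 + 76 = 101)
h = 39
t + p(h) = 101 + 39 = 140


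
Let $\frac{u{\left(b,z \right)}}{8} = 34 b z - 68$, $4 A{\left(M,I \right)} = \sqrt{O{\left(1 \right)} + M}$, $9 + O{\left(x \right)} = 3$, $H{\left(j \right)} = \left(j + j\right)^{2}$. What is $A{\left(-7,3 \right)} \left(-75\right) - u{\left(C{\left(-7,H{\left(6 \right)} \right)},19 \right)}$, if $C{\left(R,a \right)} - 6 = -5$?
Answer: $-4624 - \frac{75 i \sqrt{13}}{4} \approx -4624.0 - 67.604 i$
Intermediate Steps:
$H{\left(j \right)} = 4 j^{2}$ ($H{\left(j \right)} = \left(2 j\right)^{2} = 4 j^{2}$)
$O{\left(x \right)} = -6$ ($O{\left(x \right)} = -9 + 3 = -6$)
$C{\left(R,a \right)} = 1$ ($C{\left(R,a \right)} = 6 - 5 = 1$)
$A{\left(M,I \right)} = \frac{\sqrt{-6 + M}}{4}$
$u{\left(b,z \right)} = -544 + 272 b z$ ($u{\left(b,z \right)} = 8 \left(34 b z - 68\right) = 8 \left(-68 + 34 b z\right) = -544 + 272 b z$)
$A{\left(-7,3 \right)} \left(-75\right) - u{\left(C{\left(-7,H{\left(6 \right)} \right)},19 \right)} = \frac{\sqrt{-6 - 7}}{4} \left(-75\right) - \left(-544 + 272 \cdot 1 \cdot 19\right) = \frac{\sqrt{-13}}{4} \left(-75\right) - \left(-544 + 5168\right) = \frac{i \sqrt{13}}{4} \left(-75\right) - 4624 = - \frac{75 i \sqrt{13}}{4} - 4624 = -4624 - \frac{75 i \sqrt{13}}{4}$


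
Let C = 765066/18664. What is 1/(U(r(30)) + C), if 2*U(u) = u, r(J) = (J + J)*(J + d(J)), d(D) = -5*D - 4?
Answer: -9332/34332507 ≈ -0.00027181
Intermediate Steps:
d(D) = -4 - 5*D
r(J) = 2*J*(-4 - 4*J) (r(J) = (J + J)*(J + (-4 - 5*J)) = (2*J)*(-4 - 4*J) = 2*J*(-4 - 4*J))
U(u) = u/2
C = 382533/9332 (C = 765066*(1/18664) = 382533/9332 ≈ 40.992)
1/(U(r(30)) + C) = 1/((-8*30*(1 + 30))/2 + 382533/9332) = 1/((-8*30*31)/2 + 382533/9332) = 1/((1/2)*(-7440) + 382533/9332) = 1/(-3720 + 382533/9332) = 1/(-34332507/9332) = -9332/34332507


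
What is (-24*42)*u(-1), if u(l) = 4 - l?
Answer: -5040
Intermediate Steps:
(-24*42)*u(-1) = (-24*42)*(4 - 1*(-1)) = -1008*(4 + 1) = -1008*5 = -5040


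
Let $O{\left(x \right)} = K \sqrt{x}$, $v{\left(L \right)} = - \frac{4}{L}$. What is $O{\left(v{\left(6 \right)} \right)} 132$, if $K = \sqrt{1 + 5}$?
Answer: $264 i \approx 264.0 i$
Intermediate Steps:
$K = \sqrt{6} \approx 2.4495$
$O{\left(x \right)} = \sqrt{6} \sqrt{x}$
$O{\left(v{\left(6 \right)} \right)} 132 = \sqrt{6} \sqrt{- \frac{4}{6}} \cdot 132 = \sqrt{6} \sqrt{\left(-4\right) \frac{1}{6}} \cdot 132 = \sqrt{6} \sqrt{- \frac{2}{3}} \cdot 132 = \sqrt{6} \frac{i \sqrt{6}}{3} \cdot 132 = 2 i 132 = 264 i$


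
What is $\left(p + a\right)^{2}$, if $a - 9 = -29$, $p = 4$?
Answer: $256$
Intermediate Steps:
$a = -20$ ($a = 9 - 29 = -20$)
$\left(p + a\right)^{2} = \left(4 - 20\right)^{2} = \left(-16\right)^{2} = 256$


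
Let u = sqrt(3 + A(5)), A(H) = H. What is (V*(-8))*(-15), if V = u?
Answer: 240*sqrt(2) ≈ 339.41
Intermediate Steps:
u = 2*sqrt(2) (u = sqrt(3 + 5) = sqrt(8) = 2*sqrt(2) ≈ 2.8284)
V = 2*sqrt(2) ≈ 2.8284
(V*(-8))*(-15) = ((2*sqrt(2))*(-8))*(-15) = -16*sqrt(2)*(-15) = 240*sqrt(2)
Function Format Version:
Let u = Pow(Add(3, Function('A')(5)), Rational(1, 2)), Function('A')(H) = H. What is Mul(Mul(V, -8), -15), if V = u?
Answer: Mul(240, Pow(2, Rational(1, 2))) ≈ 339.41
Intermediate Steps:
u = Mul(2, Pow(2, Rational(1, 2))) (u = Pow(Add(3, 5), Rational(1, 2)) = Pow(8, Rational(1, 2)) = Mul(2, Pow(2, Rational(1, 2))) ≈ 2.8284)
V = Mul(2, Pow(2, Rational(1, 2))) ≈ 2.8284
Mul(Mul(V, -8), -15) = Mul(Mul(Mul(2, Pow(2, Rational(1, 2))), -8), -15) = Mul(Mul(-16, Pow(2, Rational(1, 2))), -15) = Mul(240, Pow(2, Rational(1, 2)))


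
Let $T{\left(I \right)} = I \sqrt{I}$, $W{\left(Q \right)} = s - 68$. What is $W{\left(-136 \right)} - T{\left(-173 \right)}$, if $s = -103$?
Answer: $-171 + 173 i \sqrt{173} \approx -171.0 + 2275.5 i$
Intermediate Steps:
$W{\left(Q \right)} = -171$ ($W{\left(Q \right)} = -103 - 68 = -171$)
$T{\left(I \right)} = I^{\frac{3}{2}}$
$W{\left(-136 \right)} - T{\left(-173 \right)} = -171 - \left(-173\right)^{\frac{3}{2}} = -171 - - 173 i \sqrt{173} = -171 + 173 i \sqrt{173}$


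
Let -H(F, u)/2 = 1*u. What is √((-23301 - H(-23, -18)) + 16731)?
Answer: 3*I*√734 ≈ 81.277*I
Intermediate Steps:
H(F, u) = -2*u
√((-23301 - H(-23, -18)) + 16731) = √((-23301 - (-2)*(-18)) + 16731) = √((-23301 - 1*36) + 16731) = √((-23301 - 36) + 16731) = √(-23337 + 16731) = √(-6606) = 3*I*√734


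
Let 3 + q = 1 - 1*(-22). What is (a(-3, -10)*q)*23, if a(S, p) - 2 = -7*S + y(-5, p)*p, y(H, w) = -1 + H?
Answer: 38180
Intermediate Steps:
q = 20 (q = -3 + (1 - 1*(-22)) = -3 + (1 + 22) = -3 + 23 = 20)
a(S, p) = 2 - 7*S - 6*p (a(S, p) = 2 + (-7*S + (-1 - 5)*p) = 2 + (-7*S - 6*p) = 2 - 7*S - 6*p)
(a(-3, -10)*q)*23 = ((2 - 7*(-3) - 6*(-10))*20)*23 = ((2 + 21 + 60)*20)*23 = (83*20)*23 = 1660*23 = 38180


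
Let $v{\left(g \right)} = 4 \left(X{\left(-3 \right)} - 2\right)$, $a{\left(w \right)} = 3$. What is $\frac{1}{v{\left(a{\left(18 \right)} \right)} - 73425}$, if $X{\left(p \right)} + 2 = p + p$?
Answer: $- \frac{1}{73465} \approx -1.3612 \cdot 10^{-5}$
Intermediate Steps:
$X{\left(p \right)} = -2 + 2 p$ ($X{\left(p \right)} = -2 + \left(p + p\right) = -2 + 2 p$)
$v{\left(g \right)} = -40$ ($v{\left(g \right)} = 4 \left(\left(-2 + 2 \left(-3\right)\right) - 2\right) = 4 \left(\left(-2 - 6\right) - 2\right) = 4 \left(-8 - 2\right) = 4 \left(-10\right) = -40$)
$\frac{1}{v{\left(a{\left(18 \right)} \right)} - 73425} = \frac{1}{-40 - 73425} = \frac{1}{-73465} = - \frac{1}{73465}$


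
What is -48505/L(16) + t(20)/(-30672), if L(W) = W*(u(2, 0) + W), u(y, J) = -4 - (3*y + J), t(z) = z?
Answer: -30994735/61344 ≈ -505.26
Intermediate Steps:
u(y, J) = -4 - J - 3*y (u(y, J) = -4 - (J + 3*y) = -4 + (-J - 3*y) = -4 - J - 3*y)
L(W) = W*(-10 + W) (L(W) = W*((-4 - 1*0 - 3*2) + W) = W*((-4 + 0 - 6) + W) = W*(-10 + W))
-48505/L(16) + t(20)/(-30672) = -48505*1/(16*(-10 + 16)) + 20/(-30672) = -48505/(16*6) + 20*(-1/30672) = -48505/96 - 5/7668 = -30994735/61344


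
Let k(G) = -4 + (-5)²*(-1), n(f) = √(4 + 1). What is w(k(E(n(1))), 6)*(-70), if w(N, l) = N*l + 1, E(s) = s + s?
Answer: 12110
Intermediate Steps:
n(f) = √5
E(s) = 2*s
k(G) = -29 (k(G) = -4 + 25*(-1) = -4 - 25 = -29)
w(N, l) = 1 + N*l
w(k(E(n(1))), 6)*(-70) = (1 - 29*6)*(-70) = (1 - 174)*(-70) = -173*(-70) = 12110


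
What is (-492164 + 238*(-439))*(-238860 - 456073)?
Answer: 414628994718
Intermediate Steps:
(-492164 + 238*(-439))*(-238860 - 456073) = (-492164 - 104482)*(-694933) = -596646*(-694933) = 414628994718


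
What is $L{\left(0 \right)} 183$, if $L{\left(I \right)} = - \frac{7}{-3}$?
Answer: $427$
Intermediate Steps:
$L{\left(I \right)} = \frac{7}{3}$ ($L{\left(I \right)} = \left(-7\right) \left(- \frac{1}{3}\right) = \frac{7}{3}$)
$L{\left(0 \right)} 183 = \frac{7}{3} \cdot 183 = 427$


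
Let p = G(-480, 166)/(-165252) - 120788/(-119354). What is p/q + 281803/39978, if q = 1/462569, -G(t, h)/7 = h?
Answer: 7743556854989638904/16427199408363 ≈ 4.7139e+5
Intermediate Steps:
G(t, h) = -7*h
q = 1/462569 ≈ 2.1618e-6
p = 5024786981/4930871802 (p = -7*166/(-165252) - 120788/(-119354) = -1162*(-1/165252) - 120788*(-1/119354) = 581/82626 + 60394/59677 = 5024786981/4930871802 ≈ 1.0190)
p/q + 281803/39978 = 5024786981/(4930871802*(1/462569)) + 281803/39978 = (5024786981/4930871802)*462569 + 281803*(1/39978) = 2324310689014189/4930871802 + 281803/39978 = 7743556854989638904/16427199408363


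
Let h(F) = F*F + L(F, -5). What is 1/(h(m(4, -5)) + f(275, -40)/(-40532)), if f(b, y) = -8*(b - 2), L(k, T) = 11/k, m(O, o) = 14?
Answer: 141862/27924059 ≈ 0.0050803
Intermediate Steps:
h(F) = F² + 11/F (h(F) = F*F + 11/F = F² + 11/F)
f(b, y) = 16 - 8*b (f(b, y) = -8*(-2 + b) = -(-16 + 8*b) = 16 - 8*b)
1/(h(m(4, -5)) + f(275, -40)/(-40532)) = 1/((11 + 14³)/14 + (16 - 8*275)/(-40532)) = 1/((11 + 2744)/14 + (16 - 2200)*(-1/40532)) = 1/((1/14)*2755 - 2184*(-1/40532)) = 1/(2755/14 + 546/10133) = 1/(27924059/141862) = 141862/27924059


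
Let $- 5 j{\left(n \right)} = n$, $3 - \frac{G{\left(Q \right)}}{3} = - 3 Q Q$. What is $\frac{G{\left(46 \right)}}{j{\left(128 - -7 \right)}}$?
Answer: $- \frac{2117}{3} \approx -705.67$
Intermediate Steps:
$G{\left(Q \right)} = 9 + 9 Q^{2}$ ($G{\left(Q \right)} = 9 - 3 - 3 Q Q = 9 - 3 \left(- 3 Q^{2}\right) = 9 + 9 Q^{2}$)
$j{\left(n \right)} = - \frac{n}{5}$
$\frac{G{\left(46 \right)}}{j{\left(128 - -7 \right)}} = \frac{9 + 9 \cdot 46^{2}}{\left(- \frac{1}{5}\right) \left(128 - -7\right)} = \frac{9 + 9 \cdot 2116}{\left(- \frac{1}{5}\right) \left(128 + 7\right)} = \frac{9 + 19044}{\left(- \frac{1}{5}\right) 135} = \frac{19053}{-27} = 19053 \left(- \frac{1}{27}\right) = - \frac{2117}{3}$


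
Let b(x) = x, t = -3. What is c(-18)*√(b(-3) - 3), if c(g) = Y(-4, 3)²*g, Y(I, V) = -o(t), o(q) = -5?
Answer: -450*I*√6 ≈ -1102.3*I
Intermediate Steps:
Y(I, V) = 5 (Y(I, V) = -1*(-5) = 5)
c(g) = 25*g (c(g) = 5²*g = 25*g)
c(-18)*√(b(-3) - 3) = (25*(-18))*√(-3 - 3) = -450*I*√6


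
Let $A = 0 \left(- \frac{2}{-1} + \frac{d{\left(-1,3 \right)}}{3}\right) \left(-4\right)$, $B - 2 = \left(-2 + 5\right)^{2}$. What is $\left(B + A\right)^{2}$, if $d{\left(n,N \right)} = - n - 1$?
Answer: $121$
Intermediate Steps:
$d{\left(n,N \right)} = -1 - n$ ($d{\left(n,N \right)} = - n - 1 = -1 - n$)
$B = 11$ ($B = 2 + \left(-2 + 5\right)^{2} = 2 + 3^{2} = 2 + 9 = 11$)
$A = 0$ ($A = 0 \left(- \frac{2}{-1} + \frac{-1 - -1}{3}\right) \left(-4\right) = 0 \left(\left(-2\right) \left(-1\right) + \left(-1 + 1\right) \frac{1}{3}\right) \left(-4\right) = 0 \left(2 + 0 \cdot \frac{1}{3}\right) \left(-4\right) = 0 \left(2 + 0\right) \left(-4\right) = 0 \cdot 2 \left(-4\right) = 0 \left(-4\right) = 0$)
$\left(B + A\right)^{2} = \left(11 + 0\right)^{2} = 11^{2} = 121$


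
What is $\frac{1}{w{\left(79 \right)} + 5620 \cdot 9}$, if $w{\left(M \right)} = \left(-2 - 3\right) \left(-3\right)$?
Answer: $\frac{1}{50595} \approx 1.9765 \cdot 10^{-5}$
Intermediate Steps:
$w{\left(M \right)} = 15$ ($w{\left(M \right)} = \left(-5\right) \left(-3\right) = 15$)
$\frac{1}{w{\left(79 \right)} + 5620 \cdot 9} = \frac{1}{15 + 5620 \cdot 9} = \frac{1}{15 + 50580} = \frac{1}{50595}$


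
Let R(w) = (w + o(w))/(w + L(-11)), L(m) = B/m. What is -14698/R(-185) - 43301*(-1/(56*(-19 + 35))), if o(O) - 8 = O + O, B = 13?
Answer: -26710405467/5391232 ≈ -4954.4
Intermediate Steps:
L(m) = 13/m
o(O) = 8 + 2*O (o(O) = 8 + (O + O) = 8 + 2*O)
R(w) = (8 + 3*w)/(-13/11 + w) (R(w) = (w + (8 + 2*w))/(w + 13/(-11)) = (8 + 3*w)/(w + 13*(-1/11)) = (8 + 3*w)/(w - 13/11) = (8 + 3*w)/(-13/11 + w))
-14698/R(-185) - 43301*(-1/(56*(-19 + 35))) = -14698*(-13 + 11*(-185))/(11*(8 + 3*(-185))) - 43301*(-1/(56*(-19 + 35))) = -14698*(-13 - 2035)/(11*(8 - 555)) - 43301/((-56*16)) = -14698/(11*(-547)/(-2048)) - 43301/(-896) = -14698/(11*(-1/2048)*(-547)) - 43301*(-1/896) = -14698/6017/2048 + 43301/896 = -14698*2048/6017 + 43301/896 = -30101504/6017 + 43301/896 = -26710405467/5391232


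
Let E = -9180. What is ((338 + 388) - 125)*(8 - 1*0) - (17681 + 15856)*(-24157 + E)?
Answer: 1118027777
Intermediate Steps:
((338 + 388) - 125)*(8 - 1*0) - (17681 + 15856)*(-24157 + E) = ((338 + 388) - 125)*(8 - 1*0) - (17681 + 15856)*(-24157 - 9180) = (726 - 125)*(8 + 0) - 33537*(-33337) = 601*8 - 1*(-1118022969) = 4808 + 1118022969 = 1118027777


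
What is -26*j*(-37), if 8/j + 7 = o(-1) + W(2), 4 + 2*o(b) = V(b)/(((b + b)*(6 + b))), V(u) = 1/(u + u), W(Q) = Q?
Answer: -307840/279 ≈ -1103.4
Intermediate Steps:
V(u) = 1/(2*u)
o(b) = -2 + 1/(8*b²*(6 + b)) (o(b) = -2 + ((1/(2*b))/(((b + b)*(6 + b))))/2 = -2 + ((1/(2*b))/(((2*b)*(6 + b))))/2 = -2 + ((1/(2*b))/((2*b*(6 + b))))/2 = -2 + ((1/(2*b))*(1/(2*b*(6 + b))))/2 = -2 + (1/(4*b²*(6 + b)))/2 = -2 + 1/(8*b²*(6 + b)))
j = -320/279 (j = 8/(-7 + ((⅛)*(1 - 16*(-1)²*(6 - 1))/((-1)²*(6 - 1)) + 2)) = 8/(-7 + ((⅛)*1*(1 - 16*1*5)/5 + 2)) = 8/(-7 + ((⅛)*1*(⅕)*(1 - 80) + 2)) = 8/(-7 + ((⅛)*1*(⅕)*(-79) + 2)) = 8/(-7 + (-79/40 + 2)) = 8/(-7 + 1/40) = 8/(-279/40) = 8*(-40/279) = -320/279 ≈ -1.1470)
-26*j*(-37) = -26*(-320/279)*(-37) = (8320/279)*(-37) = -307840/279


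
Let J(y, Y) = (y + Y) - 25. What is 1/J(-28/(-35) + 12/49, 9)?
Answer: -245/3664 ≈ -0.066867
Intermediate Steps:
J(y, Y) = -25 + Y + y (J(y, Y) = (Y + y) - 25 = -25 + Y + y)
1/J(-28/(-35) + 12/49, 9) = 1/(-25 + 9 + (-28/(-35) + 12/49)) = 1/(-25 + 9 + (-28*(-1/35) + 12*(1/49))) = 1/(-25 + 9 + (⅘ + 12/49)) = 1/(-25 + 9 + 256/245) = 1/(-3664/245) = -245/3664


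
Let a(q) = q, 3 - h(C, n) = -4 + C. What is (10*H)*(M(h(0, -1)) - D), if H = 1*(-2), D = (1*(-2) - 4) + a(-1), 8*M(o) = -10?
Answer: -115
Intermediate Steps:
h(C, n) = 7 - C (h(C, n) = 3 - (-4 + C) = 3 + (4 - C) = 7 - C)
M(o) = -5/4 (M(o) = (1/8)*(-10) = -5/4)
D = -7 (D = (1*(-2) - 4) - 1 = (-2 - 4) - 1 = -6 - 1 = -7)
H = -2
(10*H)*(M(h(0, -1)) - D) = (10*(-2))*(-5/4 - 1*(-7)) = -20*(-5/4 + 7) = -20*23/4 = -115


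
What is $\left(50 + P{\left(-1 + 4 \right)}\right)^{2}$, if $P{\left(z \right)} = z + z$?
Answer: $3136$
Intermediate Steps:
$P{\left(z \right)} = 2 z$
$\left(50 + P{\left(-1 + 4 \right)}\right)^{2} = \left(50 + 2 \left(-1 + 4\right)\right)^{2} = \left(50 + 2 \cdot 3\right)^{2} = \left(50 + 6\right)^{2} = 56^{2} = 3136$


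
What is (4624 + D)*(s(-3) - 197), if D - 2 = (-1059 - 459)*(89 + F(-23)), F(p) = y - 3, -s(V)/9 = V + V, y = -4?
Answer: 17138550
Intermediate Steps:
s(V) = -18*V (s(V) = -9*(V + V) = -18*V)
F(p) = -7 (F(p) = -4 - 3 = -7)
D = -124474 (D = 2 + (-1059 - 459)*(89 - 7) = 2 - 1518*82 = 2 - 124476 = -124474)
(4624 + D)*(s(-3) - 197) = (4624 - 124474)*(-18*(-3) - 197) = -119850*(54 - 197) = -119850*(-143) = 17138550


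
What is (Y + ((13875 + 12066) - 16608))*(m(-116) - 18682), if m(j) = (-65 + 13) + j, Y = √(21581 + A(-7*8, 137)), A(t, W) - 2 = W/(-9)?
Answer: -175927050 - 18850*√194110/3 ≈ -1.7870e+8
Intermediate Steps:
A(t, W) = 2 - W/9 (A(t, W) = 2 + W/(-9) = 2 + W*(-⅑) = 2 - W/9)
Y = √194110/3 (Y = √(21581 + (2 - ⅑*137)) = √(21581 + (2 - 137/9)) = √(21581 - 119/9) = √(194110/9) = √194110/3 ≈ 146.86)
m(j) = -52 + j
(Y + ((13875 + 12066) - 16608))*(m(-116) - 18682) = (√194110/3 + ((13875 + 12066) - 16608))*((-52 - 116) - 18682) = (√194110/3 + (25941 - 16608))*(-168 - 18682) = (√194110/3 + 9333)*(-18850) = (9333 + √194110/3)*(-18850) = -175927050 - 18850*√194110/3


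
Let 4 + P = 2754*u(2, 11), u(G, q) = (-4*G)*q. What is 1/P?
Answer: -1/242356 ≈ -4.1262e-6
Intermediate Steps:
u(G, q) = -4*G*q
P = -242356 (P = -4 + 2754*(-4*2*11) = -4 + 2754*(-88) = -4 - 242352 = -242356)
1/P = 1/(-242356) = -1/242356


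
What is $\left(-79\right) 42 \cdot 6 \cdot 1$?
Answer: $-19908$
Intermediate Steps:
$\left(-79\right) 42 \cdot 6 \cdot 1 = \left(-3318\right) 6 = -19908$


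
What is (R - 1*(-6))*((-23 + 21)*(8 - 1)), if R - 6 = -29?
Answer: 238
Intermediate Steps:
R = -23 (R = 6 - 29 = -23)
(R - 1*(-6))*((-23 + 21)*(8 - 1)) = (-23 - 1*(-6))*((-23 + 21)*(8 - 1)) = (-23 + 6)*(-2*7) = -17*(-14) = 238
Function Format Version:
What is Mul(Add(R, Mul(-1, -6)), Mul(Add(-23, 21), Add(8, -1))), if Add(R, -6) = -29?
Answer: 238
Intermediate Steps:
R = -23 (R = Add(6, -29) = -23)
Mul(Add(R, Mul(-1, -6)), Mul(Add(-23, 21), Add(8, -1))) = Mul(Add(-23, Mul(-1, -6)), Mul(Add(-23, 21), Add(8, -1))) = Mul(Add(-23, 6), Mul(-2, 7)) = Mul(-17, -14) = 238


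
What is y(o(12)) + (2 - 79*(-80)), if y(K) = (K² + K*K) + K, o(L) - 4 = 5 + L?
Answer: 7225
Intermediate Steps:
o(L) = 9 + L (o(L) = 4 + (5 + L) = 9 + L)
y(K) = K + 2*K² (y(K) = (K² + K²) + K = 2*K² + K = K + 2*K²)
y(o(12)) + (2 - 79*(-80)) = (9 + 12)*(1 + 2*(9 + 12)) + (2 - 79*(-80)) = 21*(1 + 2*21) + (2 + 6320) = 21*(1 + 42) + 6322 = 21*43 + 6322 = 903 + 6322 = 7225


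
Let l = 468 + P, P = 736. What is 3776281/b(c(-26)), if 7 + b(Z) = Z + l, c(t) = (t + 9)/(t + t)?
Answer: 196366612/62261 ≈ 3153.9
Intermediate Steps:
l = 1204 (l = 468 + 736 = 1204)
c(t) = (9 + t)/(2*t) (c(t) = (9 + t)/((2*t)) = (9 + t)*(1/(2*t)) = (9 + t)/(2*t))
b(Z) = 1197 + Z (b(Z) = -7 + (Z + 1204) = -7 + (1204 + Z) = 1197 + Z)
3776281/b(c(-26)) = 3776281/(1197 + (½)*(9 - 26)/(-26)) = 3776281/(1197 + (½)*(-1/26)*(-17)) = 3776281/(1197 + 17/52) = 3776281/(62261/52) = 3776281*(52/62261) = 196366612/62261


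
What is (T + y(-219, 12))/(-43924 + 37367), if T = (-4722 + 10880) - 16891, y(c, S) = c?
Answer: 10952/6557 ≈ 1.6703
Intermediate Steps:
T = -10733 (T = 6158 - 16891 = -10733)
(T + y(-219, 12))/(-43924 + 37367) = (-10733 - 219)/(-43924 + 37367) = -10952/(-6557) = -10952*(-1/6557) = 10952/6557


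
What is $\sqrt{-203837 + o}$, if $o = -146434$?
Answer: $3 i \sqrt{38919} \approx 591.84 i$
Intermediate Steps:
$\sqrt{-203837 + o} = \sqrt{-203837 - 146434} = \sqrt{-350271} = 3 i \sqrt{38919}$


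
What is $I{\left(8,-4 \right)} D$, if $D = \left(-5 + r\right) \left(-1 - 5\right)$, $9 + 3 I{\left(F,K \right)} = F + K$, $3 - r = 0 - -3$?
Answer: $-50$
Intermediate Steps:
$r = 0$ ($r = 3 - \left(0 - -3\right) = 3 - \left(0 + 3\right) = 3 - 3 = 0$)
$I{\left(F,K \right)} = -3 + \frac{F}{3} + \frac{K}{3}$ ($I{\left(F,K \right)} = -3 + \frac{F + K}{3} = -3 + \left(\frac{F}{3} + \frac{K}{3}\right) = -3 + \frac{F}{3} + \frac{K}{3}$)
$D = 30$ ($D = \left(-5 + 0\right) \left(-1 - 5\right) = \left(-5\right) \left(-6\right) = 30$)
$I{\left(8,-4 \right)} D = \left(-3 + \frac{1}{3} \cdot 8 + \frac{1}{3} \left(-4\right)\right) 30 = \left(-3 + \frac{8}{3} - \frac{4}{3}\right) 30 = \left(- \frac{5}{3}\right) 30 = -50$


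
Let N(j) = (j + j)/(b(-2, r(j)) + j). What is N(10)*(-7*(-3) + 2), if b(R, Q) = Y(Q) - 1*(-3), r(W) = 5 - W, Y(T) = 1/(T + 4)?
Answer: 115/3 ≈ 38.333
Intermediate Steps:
Y(T) = 1/(4 + T)
b(R, Q) = 3 + 1/(4 + Q) (b(R, Q) = 1/(4 + Q) - 1*(-3) = 1/(4 + Q) + 3 = 3 + 1/(4 + Q))
N(j) = 2*j/(j + (28 - 3*j)/(9 - j)) (N(j) = (j + j)/((13 + 3*(5 - j))/(4 + (5 - j)) + j) = (2*j)/((13 + (15 - 3*j))/(9 - j) + j) = (2*j)/((28 - 3*j)/(9 - j) + j) = (2*j)/(j + (28 - 3*j)/(9 - j)) = 2*j/(j + (28 - 3*j)/(9 - j)))
N(10)*(-7*(-3) + 2) = (2*10*(-9 + 10)/(-1 + (-9 + 10)*(3 + 10)))*(-7*(-3) + 2) = (2*10*1/(-1 + 1*13))*(21 + 2) = (2*10*1/(-1 + 13))*23 = (2*10*1/12)*23 = (2*10*(1/12)*1)*23 = (5/3)*23 = 115/3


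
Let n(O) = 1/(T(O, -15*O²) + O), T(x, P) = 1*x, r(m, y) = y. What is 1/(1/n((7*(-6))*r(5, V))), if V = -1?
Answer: 1/84 ≈ 0.011905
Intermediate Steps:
T(x, P) = x
n(O) = 1/(2*O) (n(O) = 1/(O + O) = 1/(2*O))
1/(1/n((7*(-6))*r(5, V))) = 1/(1/(1/(2*(((7*(-6))*(-1)))))) = 1/(1/(1/(2*((-42*(-1)))))) = 1/(1/((½)/42)) = 1/(1/((½)*(1/42))) = 1/(1/(1/84)) = 1/84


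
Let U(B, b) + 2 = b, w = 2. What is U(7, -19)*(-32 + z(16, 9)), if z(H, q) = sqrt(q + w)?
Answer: 672 - 21*sqrt(11) ≈ 602.35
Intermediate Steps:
U(B, b) = -2 + b
z(H, q) = sqrt(2 + q) (z(H, q) = sqrt(q + 2) = sqrt(2 + q))
U(7, -19)*(-32 + z(16, 9)) = (-2 - 19)*(-32 + sqrt(2 + 9)) = -21*(-32 + sqrt(11)) = 672 - 21*sqrt(11)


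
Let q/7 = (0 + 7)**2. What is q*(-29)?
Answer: -9947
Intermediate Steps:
q = 343 (q = 7*(0 + 7)**2 = 7*7**2 = 7*49 = 343)
q*(-29) = 343*(-29) = -9947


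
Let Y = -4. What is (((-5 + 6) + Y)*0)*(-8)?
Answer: 0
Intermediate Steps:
(((-5 + 6) + Y)*0)*(-8) = (((-5 + 6) - 4)*0)*(-8) = ((1 - 4)*0)*(-8) = -3*0*(-8) = 0*(-8) = 0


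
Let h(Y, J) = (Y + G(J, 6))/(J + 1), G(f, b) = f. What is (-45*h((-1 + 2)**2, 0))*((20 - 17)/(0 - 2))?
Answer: 135/2 ≈ 67.500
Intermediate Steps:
h(Y, J) = (J + Y)/(1 + J) (h(Y, J) = (Y + J)/(J + 1) = (J + Y)/(1 + J))
(-45*h((-1 + 2)**2, 0))*((20 - 17)/(0 - 2)) = (-45*(0 + (-1 + 2)**2)/(1 + 0))*((20 - 17)/(0 - 2)) = (-45*(0 + 1**2)/1)*(3/(-2)) = (-45*(0 + 1))*(3*(-1/2)) = -45*(-3/2) = 135/2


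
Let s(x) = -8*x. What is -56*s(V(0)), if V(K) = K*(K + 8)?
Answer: 0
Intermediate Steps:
V(K) = K*(8 + K)
-56*s(V(0)) = -(-448)*0*(8 + 0) = -(-448)*0*8 = -(-448)*0 = -56*0 = 0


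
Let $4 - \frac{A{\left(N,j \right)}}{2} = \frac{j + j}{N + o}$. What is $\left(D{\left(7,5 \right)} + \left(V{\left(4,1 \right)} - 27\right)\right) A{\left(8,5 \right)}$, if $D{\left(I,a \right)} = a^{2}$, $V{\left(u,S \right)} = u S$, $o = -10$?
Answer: $36$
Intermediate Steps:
$A{\left(N,j \right)} = 8 - \frac{4 j}{-10 + N}$ ($A{\left(N,j \right)} = 8 - 2 \frac{j + j}{N - 10} = 8 - 2 \frac{2 j}{-10 + N} = 8 - \frac{4 j}{-10 + N}$)
$V{\left(u,S \right)} = S u$
$\left(D{\left(7,5 \right)} + \left(V{\left(4,1 \right)} - 27\right)\right) A{\left(8,5 \right)} = \left(5^{2} + \left(1 \cdot 4 - 27\right)\right) \frac{4 \left(-20 - 5 + 2 \cdot 8\right)}{-10 + 8} = \left(25 + \left(4 - 27\right)\right) \frac{4 \left(-20 - 5 + 16\right)}{-2} = \left(25 - 23\right) 4 \left(- \frac{1}{2}\right) \left(-9\right) = 2 \cdot 18 = 36$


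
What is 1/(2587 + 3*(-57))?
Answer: 1/2416 ≈ 0.00041391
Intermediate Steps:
1/(2587 + 3*(-57)) = 1/(2587 - 171) = 1/2416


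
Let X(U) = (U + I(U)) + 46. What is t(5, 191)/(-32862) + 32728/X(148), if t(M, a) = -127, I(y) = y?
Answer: 179258495/1873134 ≈ 95.700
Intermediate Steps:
X(U) = 46 + 2*U (X(U) = (U + U) + 46 = 2*U + 46 = 46 + 2*U)
t(5, 191)/(-32862) + 32728/X(148) = -127/(-32862) + 32728/(46 + 2*148) = -127*(-1/32862) + 32728/(46 + 296) = 127/32862 + 32728/342 = 127/32862 + 32728*(1/342) = 127/32862 + 16364/171 = 179258495/1873134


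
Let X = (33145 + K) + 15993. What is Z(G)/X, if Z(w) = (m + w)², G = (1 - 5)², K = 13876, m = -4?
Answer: 72/31507 ≈ 0.0022852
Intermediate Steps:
G = 16 (G = (-4)² = 16)
Z(w) = (-4 + w)²
X = 63014 (X = (33145 + 13876) + 15993 = 47021 + 15993 = 63014)
Z(G)/X = (-4 + 16)²/63014 = 12²*(1/63014) = 144*(1/63014) = 72/31507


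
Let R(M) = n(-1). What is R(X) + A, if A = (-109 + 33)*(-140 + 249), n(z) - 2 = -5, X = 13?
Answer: -8287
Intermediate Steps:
n(z) = -3 (n(z) = 2 - 5 = -3)
R(M) = -3
A = -8284 (A = -76*109 = -8284)
R(X) + A = -3 - 8284 = -8287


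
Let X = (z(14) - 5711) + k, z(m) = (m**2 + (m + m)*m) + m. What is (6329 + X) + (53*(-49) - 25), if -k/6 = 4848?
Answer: -30490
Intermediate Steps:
k = -29088 (k = -6*4848 = -29088)
z(m) = m + 3*m**2 (z(m) = (m**2 + (2*m)*m) + m = (m**2 + 2*m**2) + m = 3*m**2 + m = m + 3*m**2)
X = -34197 (X = (14*(1 + 3*14) - 5711) - 29088 = (14*(1 + 42) - 5711) - 29088 = (14*43 - 5711) - 29088 = (602 - 5711) - 29088 = -5109 - 29088 = -34197)
(6329 + X) + (53*(-49) - 25) = (6329 - 34197) + (53*(-49) - 25) = -27868 + (-2597 - 25) = -27868 - 2622 = -30490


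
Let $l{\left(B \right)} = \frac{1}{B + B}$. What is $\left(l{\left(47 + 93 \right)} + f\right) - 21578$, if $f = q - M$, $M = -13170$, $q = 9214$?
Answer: $\frac{225681}{280} \approx 806.0$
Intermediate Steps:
$l{\left(B \right)} = \frac{1}{2 B}$
$f = 22384$ ($f = 9214 - -13170 = 9214 + 13170 = 22384$)
$\left(l{\left(47 + 93 \right)} + f\right) - 21578 = \left(\frac{1}{2 \left(47 + 93\right)} + 22384\right) - 21578 = \left(\frac{1}{2 \cdot 140} + 22384\right) - 21578 = \left(\frac{1}{2} \cdot \frac{1}{140} + 22384\right) - 21578 = \left(\frac{1}{280} + 22384\right) - 21578 = \frac{6267521}{280} - 21578 = \frac{225681}{280}$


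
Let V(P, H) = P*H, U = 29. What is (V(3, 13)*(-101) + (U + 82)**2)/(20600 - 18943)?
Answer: 8382/1657 ≈ 5.0585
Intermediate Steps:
V(P, H) = H*P
(V(3, 13)*(-101) + (U + 82)**2)/(20600 - 18943) = ((13*3)*(-101) + (29 + 82)**2)/(20600 - 18943) = (39*(-101) + 111**2)/1657 = (-3939 + 12321)*(1/1657) = 8382*(1/1657) = 8382/1657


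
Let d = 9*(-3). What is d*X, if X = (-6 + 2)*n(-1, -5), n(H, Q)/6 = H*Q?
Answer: 3240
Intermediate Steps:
n(H, Q) = 6*H*Q (n(H, Q) = 6*(H*Q) = 6*H*Q)
X = -120 (X = (-6 + 2)*(6*(-1)*(-5)) = -4*30 = -120)
d = -27
d*X = -27*(-120) = 3240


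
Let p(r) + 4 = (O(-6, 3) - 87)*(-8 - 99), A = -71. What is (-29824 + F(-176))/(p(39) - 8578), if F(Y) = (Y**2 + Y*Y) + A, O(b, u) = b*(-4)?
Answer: -32057/1841 ≈ -17.413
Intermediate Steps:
O(b, u) = -4*b
F(Y) = -71 + 2*Y**2 (F(Y) = (Y**2 + Y*Y) - 71 = (Y**2 + Y**2) - 71 = 2*Y**2 - 71 = -71 + 2*Y**2)
p(r) = 6737 (p(r) = -4 + (-4*(-6) - 87)*(-8 - 99) = -4 + (24 - 87)*(-107) = -4 - 63*(-107) = -4 + 6741 = 6737)
(-29824 + F(-176))/(p(39) - 8578) = (-29824 + (-71 + 2*(-176)**2))/(6737 - 8578) = (-29824 + (-71 + 2*30976))/(-1841) = (-29824 + (-71 + 61952))*(-1/1841) = (-29824 + 61881)*(-1/1841) = 32057*(-1/1841) = -32057/1841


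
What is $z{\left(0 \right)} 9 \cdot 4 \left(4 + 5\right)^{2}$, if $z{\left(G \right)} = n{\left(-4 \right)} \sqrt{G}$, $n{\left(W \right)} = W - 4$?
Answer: $0$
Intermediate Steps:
$n{\left(W \right)} = -4 + W$
$z{\left(G \right)} = - 8 \sqrt{G}$ ($z{\left(G \right)} = \left(-4 - 4\right) \sqrt{G} = - 8 \sqrt{G}$)
$z{\left(0 \right)} 9 \cdot 4 \left(4 + 5\right)^{2} = - 8 \sqrt{0} \cdot 9 \cdot 4 \left(4 + 5\right)^{2} = \left(-8\right) 0 \cdot 36 \cdot 9^{2} = 0 \cdot 36 \cdot 81 = 0 \cdot 81 = 0$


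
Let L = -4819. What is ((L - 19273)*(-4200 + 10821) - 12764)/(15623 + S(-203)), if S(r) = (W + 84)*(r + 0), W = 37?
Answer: 39881474/2235 ≈ 17844.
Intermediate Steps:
S(r) = 121*r (S(r) = (37 + 84)*(r + 0) = 121*r)
((L - 19273)*(-4200 + 10821) - 12764)/(15623 + S(-203)) = ((-4819 - 19273)*(-4200 + 10821) - 12764)/(15623 + 121*(-203)) = (-24092*6621 - 12764)/(15623 - 24563) = (-159513132 - 12764)/(-8940) = -159525896*(-1/8940) = 39881474/2235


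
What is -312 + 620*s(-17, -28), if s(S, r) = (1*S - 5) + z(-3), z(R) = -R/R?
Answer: -14572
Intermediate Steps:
z(R) = -1 (z(R) = -1*1 = -1)
s(S, r) = -6 + S (s(S, r) = (1*S - 5) - 1 = (S - 5) - 1 = (-5 + S) - 1 = -6 + S)
-312 + 620*s(-17, -28) = -312 + 620*(-6 - 17) = -312 + 620*(-23) = -312 - 14260 = -14572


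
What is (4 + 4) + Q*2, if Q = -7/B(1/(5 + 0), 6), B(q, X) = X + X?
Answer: 41/6 ≈ 6.8333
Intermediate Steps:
B(q, X) = 2*X
Q = -7/12 (Q = -7/(2*6) = -7/12 ≈ -0.58333)
(4 + 4) + Q*2 = (4 + 4) - 7/12*2 = 8 - 7/6 = 41/6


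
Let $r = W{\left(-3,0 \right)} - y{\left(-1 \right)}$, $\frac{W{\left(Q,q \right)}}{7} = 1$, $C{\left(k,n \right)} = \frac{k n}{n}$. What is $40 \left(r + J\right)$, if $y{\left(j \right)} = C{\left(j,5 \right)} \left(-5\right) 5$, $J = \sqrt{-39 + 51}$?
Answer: $-720 + 80 \sqrt{3} \approx -581.44$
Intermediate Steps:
$C{\left(k,n \right)} = k$
$J = 2 \sqrt{3}$ ($J = \sqrt{12} = 2 \sqrt{3} \approx 3.4641$)
$W{\left(Q,q \right)} = 7$ ($W{\left(Q,q \right)} = 7 \cdot 1 = 7$)
$y{\left(j \right)} = - 25 j$ ($y{\left(j \right)} = j \left(-5\right) 5 = - 5 j 5 = - 25 j$)
$r = -18$ ($r = 7 - \left(-25\right) \left(-1\right) = 7 - 25 = -18$)
$40 \left(r + J\right) = 40 \left(-18 + 2 \sqrt{3}\right) = -720 + 80 \sqrt{3}$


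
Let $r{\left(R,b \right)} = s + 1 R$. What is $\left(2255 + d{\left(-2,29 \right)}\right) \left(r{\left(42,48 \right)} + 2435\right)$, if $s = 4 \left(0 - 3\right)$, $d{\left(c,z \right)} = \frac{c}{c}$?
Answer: $5561040$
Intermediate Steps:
$d{\left(c,z \right)} = 1$
$s = -12$ ($s = 4 \left(-3\right) = -12$)
$r{\left(R,b \right)} = -12 + R$ ($r{\left(R,b \right)} = -12 + 1 R = -12 + R$)
$\left(2255 + d{\left(-2,29 \right)}\right) \left(r{\left(42,48 \right)} + 2435\right) = \left(2255 + 1\right) \left(\left(-12 + 42\right) + 2435\right) = 2256 \left(30 + 2435\right) = 2256 \cdot 2465 = 5561040$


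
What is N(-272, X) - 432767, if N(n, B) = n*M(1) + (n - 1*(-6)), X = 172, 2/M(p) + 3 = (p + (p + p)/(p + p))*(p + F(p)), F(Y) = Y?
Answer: -433577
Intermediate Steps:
M(p) = 2/(-3 + 2*p*(1 + p)) (M(p) = 2/(-3 + (p + (p + p)/(p + p))*(p + p)) = 2/(-3 + (p + (2*p)/((2*p)))*(2*p)) = 2/(-3 + (p + (2*p)*(1/(2*p)))*(2*p)) = 2/(-3 + (p + 1)*(2*p)) = 2/(-3 + (1 + p)*(2*p)) = 2/(-3 + 2*p*(1 + p)))
N(n, B) = 6 + 3*n (N(n, B) = n*(2/(-3 + 2*1 + 2*1²)) + (n - 1*(-6)) = n*(2/(-3 + 2 + 2*1)) + (n + 6) = n*(2/(-3 + 2 + 2)) + (6 + n) = n*(2/1) + (6 + n) = n*(2*1) + (6 + n) = n*2 + (6 + n) = 2*n + (6 + n) = 6 + 3*n)
N(-272, X) - 432767 = (6 + 3*(-272)) - 432767 = (6 - 816) - 432767 = -810 - 432767 = -433577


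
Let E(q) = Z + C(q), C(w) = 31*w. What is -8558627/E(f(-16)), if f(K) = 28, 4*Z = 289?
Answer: -34234508/3761 ≈ -9102.5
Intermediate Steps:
Z = 289/4 (Z = (¼)*289 = 289/4 ≈ 72.250)
E(q) = 289/4 + 31*q
-8558627/E(f(-16)) = -8558627/(289/4 + 31*28) = -8558627/(289/4 + 868) = -8558627/3761/4 = -8558627*4/3761 = -34234508/3761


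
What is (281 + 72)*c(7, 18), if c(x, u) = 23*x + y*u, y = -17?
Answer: -51185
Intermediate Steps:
c(x, u) = -17*u + 23*x (c(x, u) = 23*x - 17*u = -17*u + 23*x)
(281 + 72)*c(7, 18) = (281 + 72)*(-17*18 + 23*7) = 353*(-306 + 161) = 353*(-145) = -51185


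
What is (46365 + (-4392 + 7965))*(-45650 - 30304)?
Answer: -3792990852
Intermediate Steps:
(46365 + (-4392 + 7965))*(-45650 - 30304) = (46365 + 3573)*(-75954) = 49938*(-75954) = -3792990852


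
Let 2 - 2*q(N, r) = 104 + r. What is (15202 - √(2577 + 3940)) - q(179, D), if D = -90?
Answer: 15208 - 7*√133 ≈ 15127.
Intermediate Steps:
q(N, r) = -51 - r/2 (q(N, r) = 1 - (104 + r)/2 = 1 + (-52 - r/2) = -51 - r/2)
(15202 - √(2577 + 3940)) - q(179, D) = (15202 - √(2577 + 3940)) - (-51 - ½*(-90)) = (15202 - √6517) - (-51 + 45) = (15202 - 7*√133) - 1*(-6) = (15202 - 7*√133) + 6 = 15208 - 7*√133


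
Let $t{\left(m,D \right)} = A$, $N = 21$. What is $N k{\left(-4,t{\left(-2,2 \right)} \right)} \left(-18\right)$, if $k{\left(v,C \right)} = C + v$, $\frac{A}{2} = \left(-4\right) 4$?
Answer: $13608$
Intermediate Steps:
$A = -32$ ($A = 2 \left(\left(-4\right) 4\right) = 2 \left(-16\right) = -32$)
$t{\left(m,D \right)} = -32$
$N k{\left(-4,t{\left(-2,2 \right)} \right)} \left(-18\right) = 21 \left(-32 - 4\right) \left(-18\right) = 21 \left(-36\right) \left(-18\right) = \left(-756\right) \left(-18\right) = 13608$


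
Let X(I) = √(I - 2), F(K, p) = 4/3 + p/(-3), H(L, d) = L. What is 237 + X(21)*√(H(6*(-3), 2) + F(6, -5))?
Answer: 237 + I*√285 ≈ 237.0 + 16.882*I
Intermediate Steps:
F(K, p) = 4/3 - p/3 (F(K, p) = 4*(⅓) + p*(-⅓) = 4/3 - p/3)
X(I) = √(-2 + I)
237 + X(21)*√(H(6*(-3), 2) + F(6, -5)) = 237 + √(-2 + 21)*√(6*(-3) + (4/3 - ⅓*(-5))) = 237 + √19*√(-18 + (4/3 + 5/3)) = 237 + √19*√(-18 + 3) = 237 + √19*√(-15) = 237 + √19*(I*√15) = 237 + I*√285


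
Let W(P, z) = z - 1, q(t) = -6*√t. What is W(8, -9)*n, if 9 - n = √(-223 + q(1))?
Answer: -90 + 10*I*√229 ≈ -90.0 + 151.33*I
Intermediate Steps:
W(P, z) = -1 + z
n = 9 - I*√229 (n = 9 - √(-223 - 6*√1) = 9 - √(-223 - 6*1) = 9 - √(-223 - 6) = 9 - √(-229) = 9 - I*√229 ≈ 9.0 - 15.133*I)
W(8, -9)*n = (-1 - 9)*(9 - I*√229) = -10*(9 - I*√229) = -90 + 10*I*√229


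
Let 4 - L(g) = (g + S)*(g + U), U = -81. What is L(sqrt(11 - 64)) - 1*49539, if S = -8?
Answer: -50130 + 89*I*sqrt(53) ≈ -50130.0 + 647.93*I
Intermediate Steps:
L(g) = 4 - (-81 + g)*(-8 + g) (L(g) = 4 - (g - 8)*(g - 81) = 4 - (-8 + g)*(-81 + g) = 4 - (-81 + g)*(-8 + g))
L(sqrt(11 - 64)) - 1*49539 = (-644 - (sqrt(11 - 64))**2 + 89*sqrt(11 - 64)) - 1*49539 = (-644 - (sqrt(-53))**2 + 89*sqrt(-53)) - 49539 = (-644 - (I*sqrt(53))**2 + 89*(I*sqrt(53))) - 49539 = (-644 - 1*(-53) + 89*I*sqrt(53)) - 49539 = (-644 + 53 + 89*I*sqrt(53)) - 49539 = (-591 + 89*I*sqrt(53)) - 49539 = -50130 + 89*I*sqrt(53)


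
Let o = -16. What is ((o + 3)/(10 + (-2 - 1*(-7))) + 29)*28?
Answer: 11816/15 ≈ 787.73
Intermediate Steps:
((o + 3)/(10 + (-2 - 1*(-7))) + 29)*28 = ((-16 + 3)/(10 + (-2 - 1*(-7))) + 29)*28 = (-13/(10 + (-2 + 7)) + 29)*28 = (-13/(10 + 5) + 29)*28 = (-13/15 + 29)*28 = (422/15)*28 = 11816/15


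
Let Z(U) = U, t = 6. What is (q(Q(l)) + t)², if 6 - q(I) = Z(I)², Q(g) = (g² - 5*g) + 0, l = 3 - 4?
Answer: 576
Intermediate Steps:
l = -1
Q(g) = g² - 5*g
q(I) = 6 - I²
(q(Q(l)) + t)² = ((6 - (-(-5 - 1))²) + 6)² = ((6 - (-1*(-6))²) + 6)² = ((6 - 1*6²) + 6)² = ((6 - 1*36) + 6)² = ((6 - 36) + 6)² = (-30 + 6)² = (-24)² = 576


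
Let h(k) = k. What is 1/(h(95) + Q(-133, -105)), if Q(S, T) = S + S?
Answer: -1/171 ≈ -0.0058480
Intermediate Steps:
Q(S, T) = 2*S
1/(h(95) + Q(-133, -105)) = 1/(95 + 2*(-133)) = 1/(95 - 266) = 1/(-171) = -1/171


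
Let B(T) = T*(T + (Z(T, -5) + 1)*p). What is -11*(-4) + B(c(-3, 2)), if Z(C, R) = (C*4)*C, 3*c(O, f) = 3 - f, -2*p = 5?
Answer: 2317/54 ≈ 42.907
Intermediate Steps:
p = -5/2 (p = -½*5 = -5/2 ≈ -2.5000)
c(O, f) = 1 - f/3 (c(O, f) = (3 - f)/3 = 1 - f/3)
Z(C, R) = 4*C² (Z(C, R) = (4*C)*C = 4*C²)
B(T) = T*(-5/2 + T - 10*T²) (B(T) = T*(T + (4*T² + 1)*(-5/2)) = T*(T + (1 + 4*T²)*(-5/2)) = T*(T + (-5/2 - 10*T²)) = T*(-5/2 + T - 10*T²))
-11*(-4) + B(c(-3, 2)) = -11*(-4) + (1 - ⅓*2)*(-5 - 20*(1 - ⅓*2)² + 2*(1 - ⅓*2))/2 = 44 + (1 - ⅔)*(-5 - 20*(1 - ⅔)² + 2*(1 - ⅔))/2 = 44 + (½)*(⅓)*(-5 - 20*(⅓)² + 2*(⅓)) = 44 + (½)*(⅓)*(-5 - 20*⅑ + ⅔) = 44 + (½)*(⅓)*(-5 - 20/9 + ⅔) = 44 + (½)*(⅓)*(-59/9) = 44 - 59/54 = 2317/54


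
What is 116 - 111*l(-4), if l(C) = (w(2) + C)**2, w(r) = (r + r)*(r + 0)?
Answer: -1660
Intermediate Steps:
w(r) = 2*r**2 (w(r) = (2*r)*r = 2*r**2)
l(C) = (8 + C)**2 (l(C) = (2*2**2 + C)**2 = (2*4 + C)**2 = (8 + C)**2)
116 - 111*l(-4) = 116 - 111*(8 - 4)**2 = 116 - 111*4**2 = 116 - 111*16 = 116 - 1776 = -1660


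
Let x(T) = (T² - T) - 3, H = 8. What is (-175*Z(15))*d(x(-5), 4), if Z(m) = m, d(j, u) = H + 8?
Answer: -42000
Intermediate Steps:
x(T) = -3 + T² - T
d(j, u) = 16 (d(j, u) = 8 + 8 = 16)
(-175*Z(15))*d(x(-5), 4) = -175*15*16 = -2625*16 = -42000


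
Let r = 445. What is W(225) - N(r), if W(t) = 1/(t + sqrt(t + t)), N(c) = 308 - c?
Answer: 30552/223 - sqrt(2)/3345 ≈ 137.00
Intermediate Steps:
W(t) = 1/(t + sqrt(2)*sqrt(t)) (W(t) = 1/(t + sqrt(2*t)) = 1/(t + sqrt(2)*sqrt(t)))
W(225) - N(r) = 1/(225 + sqrt(2)*sqrt(225)) - (308 - 1*445) = 1/(225 + sqrt(2)*15) - (308 - 445) = 1/(225 + 15*sqrt(2)) - 1*(-137) = 1/(225 + 15*sqrt(2)) + 137 = 137 + 1/(225 + 15*sqrt(2))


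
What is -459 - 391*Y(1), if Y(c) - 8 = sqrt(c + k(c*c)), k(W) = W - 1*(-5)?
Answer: -3587 - 391*sqrt(7) ≈ -4621.5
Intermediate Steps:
k(W) = 5 + W (k(W) = W + 5 = 5 + W)
Y(c) = 8 + sqrt(5 + c + c**2) (Y(c) = 8 + sqrt(c + (5 + c*c)) = 8 + sqrt(c + (5 + c**2)) = 8 + sqrt(5 + c + c**2))
-459 - 391*Y(1) = -459 - 391*(8 + sqrt(5 + 1 + 1**2)) = -459 - 391*(8 + sqrt(5 + 1 + 1)) = -459 - 391*(8 + sqrt(7)) = -459 + (-3128 - 391*sqrt(7)) = -3587 - 391*sqrt(7)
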